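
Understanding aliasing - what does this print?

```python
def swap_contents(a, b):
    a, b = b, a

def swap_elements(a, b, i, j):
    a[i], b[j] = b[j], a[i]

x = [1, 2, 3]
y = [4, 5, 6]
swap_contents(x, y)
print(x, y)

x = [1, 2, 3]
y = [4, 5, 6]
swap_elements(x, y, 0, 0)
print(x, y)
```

Key concept: parameter rebinding vs mutation.
Step by step:
`x = [1, 2, 3]` → x = [1, 2, 3]
`y = [4, 5, 6]` → y = [4, 5, 6]
`swap_contents(x, y)` → no visible change to tracked variables
`print(x, y)` → prints [1, 2, 3] [4, 5, 6]
`x = [1, 2, 3]` → x = [1, 2, 3]
`y = [4, 5, 6]` → y = [4, 5, 6]
`swap_elements(x, y, 0, 0)` → x = [4, 2, 3]; y = [1, 5, 6]
`print(x, y)` → prints [4, 2, 3] [1, 5, 6]

Answer:
[1, 2, 3] [4, 5, 6]
[4, 2, 3] [1, 5, 6]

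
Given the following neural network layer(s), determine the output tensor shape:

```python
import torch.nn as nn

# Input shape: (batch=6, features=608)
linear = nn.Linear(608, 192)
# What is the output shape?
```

Input: (6, 608) -> Output: (6, 192)

Answer: (6, 192)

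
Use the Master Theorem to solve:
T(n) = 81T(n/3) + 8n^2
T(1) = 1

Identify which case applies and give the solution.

a=81, b=3, f(n)=8n^2. log_3(81) = 4. Since c=2 < 4, Case 1 applies: T(n) = Θ(n^log_b(a)) = O(n^4).

Answer: O(n^4) - Case 1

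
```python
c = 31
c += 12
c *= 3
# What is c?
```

Trace:
`c = 31` → c = 31
`c += 12` → c = 43
`c *= 3` → c = 129
So c = 129

Answer: 129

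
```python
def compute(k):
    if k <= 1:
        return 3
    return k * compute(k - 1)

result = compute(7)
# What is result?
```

compute(7) = 7 * 6 * 5 * 4 * 3 * 2 * 3 = 15120

Answer: 15120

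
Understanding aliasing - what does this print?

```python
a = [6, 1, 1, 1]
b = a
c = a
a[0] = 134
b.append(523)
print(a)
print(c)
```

Key concept: multiple aliases.
Step by step:
`a = [6, 1, 1, 1]` → a = [6, 1, 1, 1]
`b = a` → b = [6, 1, 1, 1] (same object as a)
`c = a` → c = [6, 1, 1, 1] (same object as a, b)
`a[0] = 134` → a = [134, 1, 1, 1] (same object as b, c); b = [134, 1, 1, 1] (same object as a, c); c = [134, 1, 1, 1] (same object as a, b)
`b.append(523)` → a = [134, 1, 1, 1, 523] (same object as b, c); b = [134, 1, 1, 1, 523] (same object as a, c); c = [134, 1, 1, 1, 523] (same object as a, b)
`print(a)` → prints [134, 1, 1, 1, 523]
`print(c)` → prints [134, 1, 1, 1, 523]

Answer:
[134, 1, 1, 1, 523]
[134, 1, 1, 1, 523]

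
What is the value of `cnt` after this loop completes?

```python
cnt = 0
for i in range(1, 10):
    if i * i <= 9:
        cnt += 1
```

Count numbers where i² ≤ 9
`cnt` takes the values: 0 → 1 → 2 → 3

Answer: 3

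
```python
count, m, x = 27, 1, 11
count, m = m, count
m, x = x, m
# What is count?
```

Trace:
`count, m, x = 27, 1, 11` → count = 27; m = 1; x = 11
`count, m = m, count` → count = 1; m = 27
`m, x = x, m` → m = 11; x = 27
So count = 1

Answer: 1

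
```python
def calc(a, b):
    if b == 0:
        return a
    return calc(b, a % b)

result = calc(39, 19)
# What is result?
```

calc(39, 19) -> calc(19, 1) -> calc(1, 0) -> 1

Answer: 1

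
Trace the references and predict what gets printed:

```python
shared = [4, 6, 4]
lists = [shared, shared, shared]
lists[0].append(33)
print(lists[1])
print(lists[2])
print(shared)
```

Key concept: list of same reference.
Step by step:
`shared = [4, 6, 4]` → shared = [4, 6, 4]
`lists = [shared, shared, shared]` → lists = [[4, 6, 4], [4, 6, 4], [4, 6, 4]]
`lists[0].append(33)` → shared = [4, 6, 4, 33]; lists = [[4, 6, 4, 33], [4, 6, 4, 33], [4, 6, 4, 33]]
`print(lists[1])` → prints [4, 6, 4, 33]
`print(lists[2])` → prints [4, 6, 4, 33]
`print(shared)` → prints [4, 6, 4, 33]

Answer:
[4, 6, 4, 33]
[4, 6, 4, 33]
[4, 6, 4, 33]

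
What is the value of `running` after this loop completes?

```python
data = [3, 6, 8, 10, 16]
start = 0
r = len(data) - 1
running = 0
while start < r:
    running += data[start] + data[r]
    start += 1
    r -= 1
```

Sum of pairs from ends
`running` takes the values: 0 → 19 → 35

Answer: 35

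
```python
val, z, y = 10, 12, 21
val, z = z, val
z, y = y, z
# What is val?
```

Trace:
`val, z, y = 10, 12, 21` → val = 10; z = 12; y = 21
`val, z = z, val` → val = 12; z = 10
`z, y = y, z` → z = 21; y = 10
So val = 12

Answer: 12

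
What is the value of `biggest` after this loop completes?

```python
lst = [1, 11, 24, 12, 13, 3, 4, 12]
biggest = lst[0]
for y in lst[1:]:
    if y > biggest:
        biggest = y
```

Maximum of [1, 11, 24, 12, 13, 3, 4, 12]
`biggest` takes the values: 1 → 11 → 24

Answer: 24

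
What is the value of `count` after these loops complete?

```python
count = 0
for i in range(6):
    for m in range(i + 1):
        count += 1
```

Triangle: 1 + 2 + ... + 6
`count` takes the values: 0 → 1 → 2 → 3 → 4 → 5 → 6 → 7 → 8 → 9 → 10 → 11 → 12 → 13 → 14 → 15 → 16 → 17 → 18 → 19 → 20 → 21

Answer: 21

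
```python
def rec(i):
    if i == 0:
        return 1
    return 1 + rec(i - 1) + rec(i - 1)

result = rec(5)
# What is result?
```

rec(i) = 1 + 2·rec(i-1), rec(0)=1. Closed form: (1+1)·2^5 - 1 = 63.

Answer: 63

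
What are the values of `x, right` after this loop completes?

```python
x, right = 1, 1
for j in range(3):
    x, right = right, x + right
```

Fibonacci: after 3 iterations
`x, right` takes the values: (1, 1) → (1, 2) → (2, 3) → (3, 5)

Answer: 3, 5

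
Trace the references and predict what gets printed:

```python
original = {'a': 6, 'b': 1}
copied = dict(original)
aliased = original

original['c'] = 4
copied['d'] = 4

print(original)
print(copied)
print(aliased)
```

Key concept: dict() creates copy, assignment creates alias.
Step by step:
`original = {'a': 6, 'b': 1}` → original = {'a': 6, 'b': 1}
`copied = dict(original)` → copied = {'a': 6, 'b': 1}
`aliased = original` → aliased = {'a': 6, 'b': 1} (same object as original)
`original['c'] = 4` → original = {'a': 6, 'b': 1, 'c': 4} (same object as aliased); aliased = {'a': 6, 'b': 1, 'c': 4} (same object as original)
`copied['d'] = 4` → copied = {'a': 6, 'b': 1, 'd': 4}
`print(original)` → prints {'a': 6, 'b': 1, 'c': 4}
`print(copied)` → prints {'a': 6, 'b': 1, 'd': 4}
`print(aliased)` → prints {'a': 6, 'b': 1, 'c': 4}

Answer:
{'a': 6, 'b': 1, 'c': 4}
{'a': 6, 'b': 1, 'd': 4}
{'a': 6, 'b': 1, 'c': 4}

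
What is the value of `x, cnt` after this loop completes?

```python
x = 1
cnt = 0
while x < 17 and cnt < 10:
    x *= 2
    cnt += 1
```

Double until >= 17 or 10 iterations
`x, cnt` takes the values: (1, 0) → (2, 0) → (2, 1) → (4, 1) → (4, 2) → (8, 2) → (8, 3) → (16, 3) → (16, 4) → (32, 4) → (32, 5)

Answer: 32, 5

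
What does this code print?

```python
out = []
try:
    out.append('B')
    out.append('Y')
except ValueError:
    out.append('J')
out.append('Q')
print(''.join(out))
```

Execution trace: 'B' (try body) → 'Y' (try body, no exception) → 'Q' (after the try/except). Output: BYQ

Answer: BYQ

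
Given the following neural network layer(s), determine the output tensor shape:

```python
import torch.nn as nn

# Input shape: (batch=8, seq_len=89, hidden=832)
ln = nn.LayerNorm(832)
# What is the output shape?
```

Input: (8, 89, 832) -> Output: (8, 89, 832)

Answer: (8, 89, 832)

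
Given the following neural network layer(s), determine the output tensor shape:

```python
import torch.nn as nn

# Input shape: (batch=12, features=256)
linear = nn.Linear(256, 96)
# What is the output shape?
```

Input: (12, 256) -> Output: (12, 96)

Answer: (12, 96)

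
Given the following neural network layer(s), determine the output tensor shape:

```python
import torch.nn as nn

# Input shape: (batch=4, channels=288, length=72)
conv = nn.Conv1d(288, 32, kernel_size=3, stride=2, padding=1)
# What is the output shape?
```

Input: (4, 288, 72) -> Output: (4, 32, 36)

Answer: (4, 32, 36)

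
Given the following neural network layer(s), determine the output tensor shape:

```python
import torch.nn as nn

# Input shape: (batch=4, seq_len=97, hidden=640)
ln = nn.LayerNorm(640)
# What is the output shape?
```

Input: (4, 97, 640) -> Output: (4, 97, 640)

Answer: (4, 97, 640)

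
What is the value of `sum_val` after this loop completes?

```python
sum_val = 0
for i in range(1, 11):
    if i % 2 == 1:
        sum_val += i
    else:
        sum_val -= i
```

Add odd, subtract even
`sum_val` takes the values: 0 → 1 → -1 → 2 → -2 → 3 → -3 → 4 → -4 → 5 → -5

Answer: -5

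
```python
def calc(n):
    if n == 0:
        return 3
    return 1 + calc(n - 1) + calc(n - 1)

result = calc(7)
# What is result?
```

calc(n) = 1 + 2·calc(n-1), calc(0)=3. Closed form: (3+1)·2^7 - 1 = 511.

Answer: 511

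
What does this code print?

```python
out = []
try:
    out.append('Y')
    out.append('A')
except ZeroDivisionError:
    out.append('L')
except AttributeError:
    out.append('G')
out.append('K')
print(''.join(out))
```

Execution trace: 'Y' (try body) → 'A' (try body, no exception) → 'K' (after the try/except). Output: YAK

Answer: YAK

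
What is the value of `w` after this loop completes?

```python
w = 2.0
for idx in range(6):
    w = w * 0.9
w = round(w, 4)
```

Exponential decay: 2.0 * 0.9^6
`w` takes the values: 2.0 → 1.8 → 1.62 → 1.458 → 1.3122 → 1.18098 → 1.062882 → 1.0629

Answer: 1.0629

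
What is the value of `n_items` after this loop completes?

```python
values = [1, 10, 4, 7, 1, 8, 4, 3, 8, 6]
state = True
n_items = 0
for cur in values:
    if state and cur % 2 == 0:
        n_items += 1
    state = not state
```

Count even values at even positions
`n_items` takes the values: 0 → 1 → 2 → 3

Answer: 3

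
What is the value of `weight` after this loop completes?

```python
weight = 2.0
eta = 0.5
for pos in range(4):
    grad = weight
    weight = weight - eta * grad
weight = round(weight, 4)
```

Gradient descent: w = 2.0 * (1 - 0.5)^4
`weight` takes the values: 2.0 → 1.0 → 0.5 → 0.25 → 0.125

Answer: 0.125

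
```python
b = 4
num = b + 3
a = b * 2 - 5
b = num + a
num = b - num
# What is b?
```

Trace:
`b = 4` → b = 4
`num = b + 3` → num = 7
`a = b * 2 - 5` → a = 3
`b = num + a` → b = 10
`num = b - num` → num = 3
So b = 10

Answer: 10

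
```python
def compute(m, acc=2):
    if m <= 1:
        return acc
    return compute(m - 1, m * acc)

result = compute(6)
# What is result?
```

Accumulator trace (n, acc): (6, 2) -> (5, 12) -> (4, 60) -> (3, 240) -> (2, 720) -> (1, 1440) -> return 1440

Answer: 1440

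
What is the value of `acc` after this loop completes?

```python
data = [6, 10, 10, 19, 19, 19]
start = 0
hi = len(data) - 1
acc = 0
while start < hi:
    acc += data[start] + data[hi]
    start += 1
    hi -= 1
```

Sum of pairs from ends
`acc` takes the values: 0 → 25 → 54 → 83

Answer: 83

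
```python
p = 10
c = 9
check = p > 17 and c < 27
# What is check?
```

Trace:
`p = 10` → p = 10
`c = 9` → c = 9
`check = p > 17 and c < 27` → check = False
So check = False

Answer: False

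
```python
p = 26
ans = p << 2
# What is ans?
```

Trace:
`p = 26` → p = 26
`ans = p << 2` → ans = 104
So ans = 104

Answer: 104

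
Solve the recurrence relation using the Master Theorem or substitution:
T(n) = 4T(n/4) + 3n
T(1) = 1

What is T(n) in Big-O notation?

By Master Theorem: a=4, b=4, f(n)=3n. Since log_4(4) = 1 and f(n) = Θ(n^1), Case 2 applies. T(n) = O(n log n).

Answer: O(n log n)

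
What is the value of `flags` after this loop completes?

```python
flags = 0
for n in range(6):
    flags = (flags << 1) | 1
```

Build 6 consecutive 1-bits: 0b111111
`flags` takes the values: 0 → 1 → 3 → 7 → 15 → 31 → 63

Answer: 63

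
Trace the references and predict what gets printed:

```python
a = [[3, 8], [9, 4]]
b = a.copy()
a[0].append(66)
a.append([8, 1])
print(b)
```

Key concept: shallow copy with nested lists.
Step by step:
`a = [[3, 8], [9, 4]]` → a = [[3, 8], [9, 4]]
`b = a.copy()` → b = [[3, 8], [9, 4]]
`a[0].append(66)` → a = [[3, 8, 66], [9, 4]]; b = [[3, 8, 66], [9, 4]]
`a.append([8, 1])` → a = [[3, 8, 66], [9, 4], [8, 1]]
`print(b)` → prints [[3, 8, 66], [9, 4]]

Answer: [[3, 8, 66], [9, 4]]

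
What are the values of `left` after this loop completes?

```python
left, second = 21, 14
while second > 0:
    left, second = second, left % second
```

GCD of 21 and 14
`left` takes the values: 21 → 14 → 7

Answer: 7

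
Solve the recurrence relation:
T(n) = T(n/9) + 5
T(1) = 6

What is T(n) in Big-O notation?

Each step divides n by 9 and adds 5. After log_9(n) steps we reach T(1)=6. So T(n) = 5·log_9(n) + 6 = O(log n).

Answer: O(log n)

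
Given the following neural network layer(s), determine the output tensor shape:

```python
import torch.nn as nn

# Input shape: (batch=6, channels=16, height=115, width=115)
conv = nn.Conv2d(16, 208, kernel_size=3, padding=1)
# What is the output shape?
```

Input: (6, 16, 115, 115) -> Output: (6, 208, 115, 115)

Answer: (6, 208, 115, 115)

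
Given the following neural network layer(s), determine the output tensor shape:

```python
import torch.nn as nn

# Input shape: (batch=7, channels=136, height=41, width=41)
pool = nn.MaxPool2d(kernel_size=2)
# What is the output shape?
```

Input: (7, 136, 41, 41) -> Output: (7, 136, 20, 20)

Answer: (7, 136, 20, 20)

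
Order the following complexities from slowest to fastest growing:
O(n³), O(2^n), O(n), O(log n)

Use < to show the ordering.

Ordered by growth rate: O(log n) < O(n) < O(n³) < O(2^n)

Answer: O(log n) < O(n) < O(n³) < O(2^n)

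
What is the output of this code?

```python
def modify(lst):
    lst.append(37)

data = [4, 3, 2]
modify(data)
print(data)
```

Key concept: function modifies passed list.
Step by step:
`data = [4, 3, 2]` → data = [4, 3, 2]
`modify(data)` → data = [4, 3, 2, 37]
`print(data)` → prints [4, 3, 2, 37]

Answer: [4, 3, 2, 37]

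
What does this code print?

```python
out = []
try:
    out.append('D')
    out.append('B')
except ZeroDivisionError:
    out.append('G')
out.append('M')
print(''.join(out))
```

Execution trace: 'D' (try body) → 'B' (try body, no exception) → 'M' (after the try/except). Output: DBM

Answer: DBM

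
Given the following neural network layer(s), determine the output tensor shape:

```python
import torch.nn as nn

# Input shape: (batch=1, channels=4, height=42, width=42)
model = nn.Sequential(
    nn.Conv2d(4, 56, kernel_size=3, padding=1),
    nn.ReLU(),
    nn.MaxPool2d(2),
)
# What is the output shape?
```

Input: (1, 4, 42, 42) -> after Conv2d: (1, 56, 42, 42) -> after ReLU: (1, 56, 42, 42) -> Output: (1, 56, 21, 21)

Answer: (1, 56, 21, 21)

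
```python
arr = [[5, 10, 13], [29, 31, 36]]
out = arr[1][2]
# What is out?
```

Trace:
`arr = [[5, 10, 13], [29, 31, 36]]` → arr = [[5, 10, 13], [29, 31, 36]]
`out = arr[1][2]` → out = 36
So out = 36

Answer: 36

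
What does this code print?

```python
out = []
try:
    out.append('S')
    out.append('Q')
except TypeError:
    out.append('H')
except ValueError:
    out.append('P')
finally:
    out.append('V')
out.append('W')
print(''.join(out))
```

Execution trace: 'S' (try body) → 'Q' (try body, no exception) → 'V' (finally) → 'W' (after the try/except). Output: SQVW

Answer: SQVW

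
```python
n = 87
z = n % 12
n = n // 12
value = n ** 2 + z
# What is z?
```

Trace:
`n = 87` → n = 87
`z = n % 12` → z = 3
`n = n // 12` → n = 7
`value = n ** 2 + z` → value = 52
So z = 3

Answer: 3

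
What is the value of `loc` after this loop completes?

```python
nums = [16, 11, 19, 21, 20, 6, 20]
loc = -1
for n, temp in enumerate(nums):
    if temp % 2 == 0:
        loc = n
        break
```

First even number index in [16, 11, 19, 21, 20, 6, 20]
`loc` takes the values: -1 → 0

Answer: 0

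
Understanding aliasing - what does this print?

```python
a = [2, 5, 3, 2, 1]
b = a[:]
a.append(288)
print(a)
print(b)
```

Key concept: slice [:] creates copy.
Step by step:
`a = [2, 5, 3, 2, 1]` → a = [2, 5, 3, 2, 1]
`b = a[:]` → b = [2, 5, 3, 2, 1]
`a.append(288)` → a = [2, 5, 3, 2, 1, 288]
`print(a)` → prints [2, 5, 3, 2, 1, 288]
`print(b)` → prints [2, 5, 3, 2, 1]

Answer:
[2, 5, 3, 2, 1, 288]
[2, 5, 3, 2, 1]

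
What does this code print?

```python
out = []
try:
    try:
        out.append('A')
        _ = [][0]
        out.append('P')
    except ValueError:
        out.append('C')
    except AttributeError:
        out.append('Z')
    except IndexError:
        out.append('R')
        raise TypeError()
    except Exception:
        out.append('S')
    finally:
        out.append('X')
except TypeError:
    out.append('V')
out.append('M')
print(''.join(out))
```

Execution trace: 'A' (inner try body) → 'R' (inner except IndexError) → 'X' (inner finally) → 'V' (outer except TypeError) → 'M' (after the try/except). Output: ARXVM

Answer: ARXVM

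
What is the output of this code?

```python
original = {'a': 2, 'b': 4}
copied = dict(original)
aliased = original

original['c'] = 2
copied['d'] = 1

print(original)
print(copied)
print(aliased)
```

Key concept: dict() creates copy, assignment creates alias.
Step by step:
`original = {'a': 2, 'b': 4}` → original = {'a': 2, 'b': 4}
`copied = dict(original)` → copied = {'a': 2, 'b': 4}
`aliased = original` → aliased = {'a': 2, 'b': 4} (same object as original)
`original['c'] = 2` → original = {'a': 2, 'b': 4, 'c': 2} (same object as aliased); aliased = {'a': 2, 'b': 4, 'c': 2} (same object as original)
`copied['d'] = 1` → copied = {'a': 2, 'b': 4, 'd': 1}
`print(original)` → prints {'a': 2, 'b': 4, 'c': 2}
`print(copied)` → prints {'a': 2, 'b': 4, 'd': 1}
`print(aliased)` → prints {'a': 2, 'b': 4, 'c': 2}

Answer:
{'a': 2, 'b': 4, 'c': 2}
{'a': 2, 'b': 4, 'd': 1}
{'a': 2, 'b': 4, 'c': 2}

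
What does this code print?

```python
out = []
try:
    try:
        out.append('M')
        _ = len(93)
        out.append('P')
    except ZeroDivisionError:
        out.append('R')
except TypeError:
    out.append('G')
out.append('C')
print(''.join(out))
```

Execution trace: 'M' (try body) → 'G' (outer except TypeError) → 'C' (after the try/except). Output: MGC

Answer: MGC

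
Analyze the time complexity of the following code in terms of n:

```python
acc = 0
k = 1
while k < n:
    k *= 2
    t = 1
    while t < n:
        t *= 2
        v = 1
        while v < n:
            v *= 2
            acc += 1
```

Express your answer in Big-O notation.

Each loop level contributes: log n × log n × log n. Multiplying the contributions gives O(log^3 n).

Answer: O(log^3 n)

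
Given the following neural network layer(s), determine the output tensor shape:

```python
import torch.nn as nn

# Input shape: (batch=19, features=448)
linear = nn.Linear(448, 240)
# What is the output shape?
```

Input: (19, 448) -> Output: (19, 240)

Answer: (19, 240)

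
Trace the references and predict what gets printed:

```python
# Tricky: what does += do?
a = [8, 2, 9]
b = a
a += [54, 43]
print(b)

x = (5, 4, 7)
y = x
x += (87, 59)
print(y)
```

Key concept: += behavior differs for mutable vs immutable.
Step by step:
`a = [8, 2, 9]` → a = [8, 2, 9]
`b = a` → b = [8, 2, 9] (same object as a)
`a += [54, 43]` → a = [8, 2, 9, 54, 43] (same object as b); b = [8, 2, 9, 54, 43] (same object as a)
`print(b)` → prints [8, 2, 9, 54, 43]
`x = (5, 4, 7)` → x = (5, 4, 7)
`y = x` → y = (5, 4, 7)
`x += (87, 59)` → x = (5, 4, 7, 87, 59)
`print(y)` → prints (5, 4, 7)

Answer:
[8, 2, 9, 54, 43]
(5, 4, 7)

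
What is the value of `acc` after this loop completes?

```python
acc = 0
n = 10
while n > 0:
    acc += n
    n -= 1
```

Sum 10 down to 1
`acc` takes the values: 0 → 10 → 19 → 27 → 34 → 40 → 45 → 49 → 52 → 54 → 55

Answer: 55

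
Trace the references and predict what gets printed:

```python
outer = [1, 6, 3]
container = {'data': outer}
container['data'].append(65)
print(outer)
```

Key concept: dict holds reference to list.
Step by step:
`outer = [1, 6, 3]` → outer = [1, 6, 3]
`container = {'data': outer}` → container = {'data': [1, 6, 3]}
`container['data'].append(65)` → outer = [1, 6, 3, 65]; container = {'data': [1, 6, 3, 65]}
`print(outer)` → prints [1, 6, 3, 65]

Answer: [1, 6, 3, 65]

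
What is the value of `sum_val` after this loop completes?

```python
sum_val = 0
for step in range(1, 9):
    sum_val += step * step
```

Sum of squares 1² to 8² = 204
`sum_val` takes the values: 0 → 1 → 5 → 14 → 30 → 55 → 91 → 140 → 204

Answer: 204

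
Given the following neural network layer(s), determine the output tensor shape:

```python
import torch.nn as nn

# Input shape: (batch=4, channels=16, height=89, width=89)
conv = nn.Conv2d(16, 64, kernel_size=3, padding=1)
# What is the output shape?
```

Input: (4, 16, 89, 89) -> Output: (4, 64, 89, 89)

Answer: (4, 64, 89, 89)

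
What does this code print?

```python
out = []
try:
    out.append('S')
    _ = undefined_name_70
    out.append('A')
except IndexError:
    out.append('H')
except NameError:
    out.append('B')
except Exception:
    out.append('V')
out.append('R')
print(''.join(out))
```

Execution trace: 'S' (try body) → 'B' (except NameError) → 'R' (after the try/except). Output: SBR

Answer: SBR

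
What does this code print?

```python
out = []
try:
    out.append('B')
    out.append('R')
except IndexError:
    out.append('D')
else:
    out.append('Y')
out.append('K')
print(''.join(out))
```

Execution trace: 'B' (try body) → 'R' (try body, no exception) → 'Y' (else) → 'K' (after the try/except). Output: BRYK

Answer: BRYK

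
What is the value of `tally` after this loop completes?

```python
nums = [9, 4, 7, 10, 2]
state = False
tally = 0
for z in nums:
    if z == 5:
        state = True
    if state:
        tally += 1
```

Count elements after first 5 in [9, 4, 7, 10, 2]
`tally` takes the values: 0

Answer: 0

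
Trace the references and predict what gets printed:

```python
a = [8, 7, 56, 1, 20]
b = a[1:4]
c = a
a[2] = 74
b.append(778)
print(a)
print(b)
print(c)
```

Key concept: slice vs alias.
Step by step:
`a = [8, 7, 56, 1, 20]` → a = [8, 7, 56, 1, 20]
`b = a[1:4]` → b = [7, 56, 1]
`c = a` → c = [8, 7, 56, 1, 20] (same object as a)
`a[2] = 74` → a = [8, 7, 74, 1, 20] (same object as c); c = [8, 7, 74, 1, 20] (same object as a)
`b.append(778)` → b = [7, 56, 1, 778]
`print(a)` → prints [8, 7, 74, 1, 20]
`print(b)` → prints [7, 56, 1, 778]
`print(c)` → prints [8, 7, 74, 1, 20]

Answer:
[8, 7, 74, 1, 20]
[7, 56, 1, 778]
[8, 7, 74, 1, 20]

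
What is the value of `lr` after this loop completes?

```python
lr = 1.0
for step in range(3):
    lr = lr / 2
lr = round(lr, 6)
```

Halving LR 3 times: 1 / 2^3
`lr` takes the values: 1.0 → 0.5 → 0.25 → 0.125

Answer: 0.125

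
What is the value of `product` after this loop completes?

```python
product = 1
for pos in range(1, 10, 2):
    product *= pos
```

Product of 1, 3, 5, ... up to 9
`product` takes the values: 1 → 3 → 15 → 105 → 945

Answer: 945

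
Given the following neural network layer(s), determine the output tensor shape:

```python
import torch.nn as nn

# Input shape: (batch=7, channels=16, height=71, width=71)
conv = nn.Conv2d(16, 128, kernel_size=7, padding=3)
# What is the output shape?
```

Input: (7, 16, 71, 71) -> Output: (7, 128, 71, 71)

Answer: (7, 128, 71, 71)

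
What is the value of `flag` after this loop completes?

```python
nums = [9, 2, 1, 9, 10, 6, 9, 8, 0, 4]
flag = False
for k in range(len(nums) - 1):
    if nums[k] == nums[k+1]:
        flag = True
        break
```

Check consecutive duplicates in [9, 2, 1, 9, 10, 6, 9, 8, 0, 4]
`flag` takes the values: False

Answer: False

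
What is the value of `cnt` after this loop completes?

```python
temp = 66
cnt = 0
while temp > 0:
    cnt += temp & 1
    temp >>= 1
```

Count set bits in 66 (binary: 0b1000010)
`cnt` takes the values: 0 → 1 → 2

Answer: 2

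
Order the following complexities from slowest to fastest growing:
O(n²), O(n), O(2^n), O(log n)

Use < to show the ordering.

Ordered by growth rate: O(log n) < O(n) < O(n²) < O(2^n)

Answer: O(log n) < O(n) < O(n²) < O(2^n)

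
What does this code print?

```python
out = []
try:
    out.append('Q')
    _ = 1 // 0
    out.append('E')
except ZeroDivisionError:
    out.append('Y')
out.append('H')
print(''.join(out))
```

Execution trace: 'Q' (try body) → 'Y' (except ZeroDivisionError) → 'H' (after the try/except). Output: QYH

Answer: QYH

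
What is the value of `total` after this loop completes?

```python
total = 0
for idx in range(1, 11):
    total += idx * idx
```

Sum of squares 1² to 10² = 385
`total` takes the values: 0 → 1 → 5 → 14 → 30 → 55 → 91 → 140 → 204 → 285 → 385

Answer: 385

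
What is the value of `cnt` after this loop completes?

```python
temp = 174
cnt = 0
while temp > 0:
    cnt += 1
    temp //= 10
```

Count digits by repeated division by 10
`cnt` takes the values: 0 → 1 → 2 → 3

Answer: 3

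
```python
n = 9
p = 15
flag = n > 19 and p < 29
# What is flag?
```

Trace:
`n = 9` → n = 9
`p = 15` → p = 15
`flag = n > 19 and p < 29` → flag = False
So flag = False

Answer: False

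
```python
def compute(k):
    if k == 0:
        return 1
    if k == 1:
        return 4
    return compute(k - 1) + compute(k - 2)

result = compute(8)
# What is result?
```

Build up from base cases: compute(0)=1, compute(1)=4, compute(2)=5, compute(3)=9, compute(4)=14, compute(5)=23, compute(6)=37, ..., compute(8)=97

Answer: 97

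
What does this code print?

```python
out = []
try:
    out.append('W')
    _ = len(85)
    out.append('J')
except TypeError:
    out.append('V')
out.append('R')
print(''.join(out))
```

Execution trace: 'W' (try body) → 'V' (except TypeError) → 'R' (after the try/except). Output: WVR

Answer: WVR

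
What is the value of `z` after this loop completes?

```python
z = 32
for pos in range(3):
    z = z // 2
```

Halve 3 times: 32 // 2^3 = 4
`z` takes the values: 32 → 16 → 8 → 4

Answer: 4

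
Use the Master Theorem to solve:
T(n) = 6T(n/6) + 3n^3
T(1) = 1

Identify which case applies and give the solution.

a=6, b=6, f(n)=3n^3. log_6(6) = 1. Since c=3 > 1 and the regularity condition holds (6(n/6)^3 = (6/6^3)n^3 with 6/6^3 < 1), Case 3 applies: T(n) = Θ(f(n)) = O(n^3).

Answer: O(n^3) - Case 3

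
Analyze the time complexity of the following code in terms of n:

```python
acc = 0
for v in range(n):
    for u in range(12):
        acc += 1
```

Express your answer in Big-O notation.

Each loop level contributes: n × 1. Multiplying the contributions gives O(n).

Answer: O(n)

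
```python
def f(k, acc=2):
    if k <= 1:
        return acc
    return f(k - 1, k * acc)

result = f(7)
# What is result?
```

Accumulator trace (n, acc): (7, 2) -> (6, 14) -> (5, 84) -> (4, 420) -> (3, 1680) -> (2, 5040) -> (1, 10080) -> return 10080

Answer: 10080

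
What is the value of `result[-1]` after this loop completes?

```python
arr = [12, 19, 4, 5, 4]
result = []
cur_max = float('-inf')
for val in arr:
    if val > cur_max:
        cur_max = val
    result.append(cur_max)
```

Running max ends at 19
`result` takes the values: [] → [12] → [12, 19] → [12, 19, 19] → [12, 19, 19, 19] → [12, 19, 19, 19, 19]
So `result[-1]` = 19

Answer: 19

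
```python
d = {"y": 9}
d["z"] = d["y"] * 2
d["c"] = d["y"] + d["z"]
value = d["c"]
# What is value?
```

Trace:
`d = {"y": 9}` → d = {'y': 9}
`d["z"] = d["y"] * 2` → d = {'y': 9, 'z': 18}
`d["c"] = d["y"] + d["z"]` → d = {'y': 9, 'z': 18, 'c': 27}
`value = d["c"]` → value = 27
So value = 27

Answer: 27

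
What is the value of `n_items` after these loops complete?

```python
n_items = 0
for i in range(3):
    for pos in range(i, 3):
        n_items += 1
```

Upper triangle: 3 + 2 + ... + 1
`n_items` takes the values: 0 → 1 → 2 → 3 → 4 → 5 → 6

Answer: 6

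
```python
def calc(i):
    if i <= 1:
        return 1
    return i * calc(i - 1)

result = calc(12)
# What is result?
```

calc(12) = 12 * 11 * 10 * 9 * 8 * 7 * 6 * 5 * 4 * 3 * 2 * 1 = 479001600

Answer: 479001600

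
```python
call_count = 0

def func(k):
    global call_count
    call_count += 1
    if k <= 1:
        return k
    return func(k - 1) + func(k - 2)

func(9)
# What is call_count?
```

Calls(k) = 1 + Calls(k-1) + Calls(k-2); Calls(0)=Calls(1)=1. For k=9 this gives 109.

Answer: 109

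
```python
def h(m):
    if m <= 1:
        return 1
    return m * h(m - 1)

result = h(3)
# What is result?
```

h(3) = 3 * 2 * 1 = 6

Answer: 6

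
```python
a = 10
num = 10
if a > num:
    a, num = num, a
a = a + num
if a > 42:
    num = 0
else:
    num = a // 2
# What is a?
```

Trace:
`a = 10` → a = 10
`num = 10` → num = 10
`if a > num: ...` → a > num is False → no variable changes
`a = a + num` → a = 20
`if a > 42: ...` → a > 42 is False, take else branch → no variable changes
So a = 20

Answer: 20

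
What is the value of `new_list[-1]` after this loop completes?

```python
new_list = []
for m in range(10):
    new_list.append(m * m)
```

Last element of squares 0 to 9
`new_list` takes the values: [] → [0] → [0, 1] → [0, 1, 4] → [0, 1, 4, 9] → [0, 1, 4, 9, 16] → [0, 1, 4, 9, 16, 25] → [0, 1, 4, 9, 16, 25, 36] → [0, 1, 4, 9, 16, 25, 36, 49] → [0, 1, 4, 9, 16, 25, 36, 49, 64] → [0, 1, 4, 9, 16, 25, 36, 49, 64, 81]
So `new_list[-1]` = 81

Answer: 81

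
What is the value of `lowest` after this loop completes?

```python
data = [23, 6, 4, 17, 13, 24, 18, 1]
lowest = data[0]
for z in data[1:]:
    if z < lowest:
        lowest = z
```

Minimum of [23, 6, 4, 17, 13, 24, 18, 1]
`lowest` takes the values: 23 → 6 → 4 → 1

Answer: 1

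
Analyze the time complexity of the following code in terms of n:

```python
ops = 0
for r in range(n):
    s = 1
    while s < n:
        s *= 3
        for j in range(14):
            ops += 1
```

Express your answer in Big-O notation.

Each loop level contributes: n × log n × 1. Multiplying the contributions gives O(n log n).

Answer: O(n log n)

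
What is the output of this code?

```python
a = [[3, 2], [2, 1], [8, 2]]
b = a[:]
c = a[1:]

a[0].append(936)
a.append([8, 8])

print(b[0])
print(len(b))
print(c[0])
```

Key concept: slice with nested mutation.
Step by step:
`a = [[3, 2], [2, 1], [8, 2]]` → a = [[3, 2], [2, 1], [8, 2]]
`b = a[:]` → b = [[3, 2], [2, 1], [8, 2]]
`c = a[1:]` → c = [[2, 1], [8, 2]]
`a[0].append(936)` → a = [[3, 2, 936], [2, 1], [8, 2]]; b = [[3, 2, 936], [2, 1], [8, 2]]
`a.append([8, 8])` → a = [[3, 2, 936], [2, 1], [8, 2], [8, 8]]
`print(b[0])` → prints [3, 2, 936]
`print(len(b))` → prints 3
`print(c[0])` → prints [2, 1]

Answer:
[3, 2, 936]
3
[2, 1]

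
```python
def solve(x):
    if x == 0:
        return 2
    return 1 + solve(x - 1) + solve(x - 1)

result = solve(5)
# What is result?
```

solve(x) = 1 + 2·solve(x-1), solve(0)=2. Closed form: (2+1)·2^5 - 1 = 95.

Answer: 95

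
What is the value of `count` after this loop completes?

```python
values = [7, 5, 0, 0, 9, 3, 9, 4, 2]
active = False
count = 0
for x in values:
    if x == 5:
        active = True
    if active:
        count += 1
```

Count elements after first 5 in [7, 5, 0, 0, 9, 3, 9, 4, 2]
`count` takes the values: 0 → 1 → 2 → 3 → 4 → 5 → 6 → 7 → 8

Answer: 8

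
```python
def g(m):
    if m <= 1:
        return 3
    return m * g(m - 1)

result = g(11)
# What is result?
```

g(11) = 11 * 10 * 9 * 8 * 7 * 6 * 5 * 4 * 3 * 2 * 3 = 119750400

Answer: 119750400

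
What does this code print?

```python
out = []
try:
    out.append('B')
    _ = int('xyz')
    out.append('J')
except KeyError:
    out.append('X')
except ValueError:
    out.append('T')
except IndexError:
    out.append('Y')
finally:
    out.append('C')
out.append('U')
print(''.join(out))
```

Execution trace: 'B' (try body) → 'T' (except ValueError) → 'C' (finally) → 'U' (after the try/except). Output: BTCU

Answer: BTCU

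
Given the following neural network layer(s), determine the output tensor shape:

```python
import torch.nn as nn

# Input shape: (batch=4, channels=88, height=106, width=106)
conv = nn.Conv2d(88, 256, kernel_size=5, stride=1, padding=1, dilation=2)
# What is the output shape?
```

Input: (4, 88, 106, 106) -> Output: (4, 256, 100, 100)

Answer: (4, 256, 100, 100)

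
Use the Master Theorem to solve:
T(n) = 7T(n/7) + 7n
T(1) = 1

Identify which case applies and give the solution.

a=7, b=7, f(n)=7n. log_7(7) = 1. Since c=1 = 1, Case 2 applies: T(n) = Θ(n^log_b(a) · log n) = O(n log n).

Answer: O(n log n) - Case 2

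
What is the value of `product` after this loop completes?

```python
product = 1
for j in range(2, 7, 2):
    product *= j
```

Product of even numbers 2 to 6
`product` takes the values: 1 → 2 → 8 → 48

Answer: 48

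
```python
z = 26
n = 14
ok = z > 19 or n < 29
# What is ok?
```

Trace:
`z = 26` → z = 26
`n = 14` → n = 14
`ok = z > 19 or n < 29` → ok = True
So ok = True

Answer: True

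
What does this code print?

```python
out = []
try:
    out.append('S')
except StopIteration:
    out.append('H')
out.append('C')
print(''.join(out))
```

Execution trace: 'S' (try body, no exception) → 'C' (after the try/except). Output: SC

Answer: SC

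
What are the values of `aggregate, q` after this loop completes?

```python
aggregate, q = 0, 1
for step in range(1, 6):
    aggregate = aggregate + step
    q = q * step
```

Sum and factorial of 1 to 5
`aggregate, q` takes the values: (0, 1) → (1, 1) → (3, 1) → (3, 2) → (6, 2) → (6, 6) → (10, 6) → (10, 24) → (15, 24) → (15, 120)

Answer: 15, 120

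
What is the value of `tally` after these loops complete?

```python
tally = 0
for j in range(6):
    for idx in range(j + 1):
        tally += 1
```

Triangle: 1 + 2 + ... + 6
`tally` takes the values: 0 → 1 → 2 → 3 → 4 → 5 → 6 → 7 → 8 → 9 → 10 → 11 → 12 → 13 → 14 → 15 → 16 → 17 → 18 → 19 → 20 → 21

Answer: 21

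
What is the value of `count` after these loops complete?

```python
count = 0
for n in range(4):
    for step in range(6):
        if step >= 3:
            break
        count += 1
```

Inner breaks at 3, outer runs 4 times
`count` takes the values: 0 → 1 → 2 → 3 → 4 → 5 → 6 → 7 → 8 → 9 → 10 → 11 → 12

Answer: 12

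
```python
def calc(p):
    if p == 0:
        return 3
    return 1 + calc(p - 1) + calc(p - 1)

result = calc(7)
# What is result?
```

calc(p) = 1 + 2·calc(p-1), calc(0)=3. Closed form: (3+1)·2^7 - 1 = 511.

Answer: 511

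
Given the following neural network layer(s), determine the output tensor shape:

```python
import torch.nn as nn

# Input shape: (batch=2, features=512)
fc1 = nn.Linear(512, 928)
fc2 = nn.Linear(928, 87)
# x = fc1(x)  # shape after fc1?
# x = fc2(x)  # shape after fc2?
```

Input: (2, 512) -> after fc1: (2, 928) -> Output: (2, 87)

Answer: (2, 87)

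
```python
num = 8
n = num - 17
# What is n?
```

Trace:
`num = 8` → num = 8
`n = num - 17` → n = -9
So n = -9

Answer: -9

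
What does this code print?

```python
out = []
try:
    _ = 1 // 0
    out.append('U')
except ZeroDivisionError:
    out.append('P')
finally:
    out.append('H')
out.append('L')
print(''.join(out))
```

Execution trace: 'P' (except ZeroDivisionError) → 'H' (finally) → 'L' (after the try/except). Output: PHL

Answer: PHL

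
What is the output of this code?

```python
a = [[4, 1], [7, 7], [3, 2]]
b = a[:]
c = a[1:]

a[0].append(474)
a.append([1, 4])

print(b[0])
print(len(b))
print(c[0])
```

Key concept: slice with nested mutation.
Step by step:
`a = [[4, 1], [7, 7], [3, 2]]` → a = [[4, 1], [7, 7], [3, 2]]
`b = a[:]` → b = [[4, 1], [7, 7], [3, 2]]
`c = a[1:]` → c = [[7, 7], [3, 2]]
`a[0].append(474)` → a = [[4, 1, 474], [7, 7], [3, 2]]; b = [[4, 1, 474], [7, 7], [3, 2]]
`a.append([1, 4])` → a = [[4, 1, 474], [7, 7], [3, 2], [1, 4]]
`print(b[0])` → prints [4, 1, 474]
`print(len(b))` → prints 3
`print(c[0])` → prints [7, 7]

Answer:
[4, 1, 474]
3
[7, 7]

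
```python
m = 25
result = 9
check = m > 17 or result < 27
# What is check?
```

Trace:
`m = 25` → m = 25
`result = 9` → result = 9
`check = m > 17 or result < 27` → check = True
So check = True

Answer: True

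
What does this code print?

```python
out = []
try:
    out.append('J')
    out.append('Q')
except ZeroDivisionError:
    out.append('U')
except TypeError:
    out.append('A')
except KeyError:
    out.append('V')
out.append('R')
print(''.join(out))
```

Execution trace: 'J' (try body) → 'Q' (try body, no exception) → 'R' (after the try/except). Output: JQR

Answer: JQR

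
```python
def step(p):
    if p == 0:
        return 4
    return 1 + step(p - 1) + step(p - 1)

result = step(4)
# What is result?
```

step(p) = 1 + 2·step(p-1), step(0)=4. Closed form: (4+1)·2^4 - 1 = 79.

Answer: 79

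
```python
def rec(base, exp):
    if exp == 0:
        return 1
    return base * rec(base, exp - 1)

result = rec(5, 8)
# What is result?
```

rec(5, 8) = 5 * 5 * 5 * 5 * 5 * 5 * 5 * 5 = 390625

Answer: 390625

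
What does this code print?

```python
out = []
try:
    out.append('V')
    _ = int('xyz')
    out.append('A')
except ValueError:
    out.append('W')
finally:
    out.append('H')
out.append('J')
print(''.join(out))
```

Execution trace: 'V' (try body) → 'W' (except ValueError) → 'H' (finally) → 'J' (after the try/except). Output: VWHJ

Answer: VWHJ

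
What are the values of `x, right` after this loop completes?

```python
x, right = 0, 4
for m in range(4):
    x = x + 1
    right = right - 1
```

x goes 0→4, right goes 4→0
`x, right` takes the values: (0, 4) → (1, 4) → (1, 3) → (2, 3) → (2, 2) → (3, 2) → (3, 1) → (4, 1) → (4, 0)

Answer: 4, 0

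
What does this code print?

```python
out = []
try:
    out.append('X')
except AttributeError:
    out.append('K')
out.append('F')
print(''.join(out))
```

Execution trace: 'X' (try body, no exception) → 'F' (after the try/except). Output: XF

Answer: XF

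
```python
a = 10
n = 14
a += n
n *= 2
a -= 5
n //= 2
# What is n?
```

Trace:
`a = 10` → a = 10
`n = 14` → n = 14
`a += n` → a = 24
`n *= 2` → n = 28
`a -= 5` → a = 19
`n //= 2` → n = 14
So n = 14

Answer: 14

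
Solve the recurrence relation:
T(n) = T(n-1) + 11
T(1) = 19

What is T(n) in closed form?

Unrolling: T(n) = T(1) + 11·(n-1) = 19 + 11(n-1) = 11n + 8.

Answer: T(n) = 11n + 8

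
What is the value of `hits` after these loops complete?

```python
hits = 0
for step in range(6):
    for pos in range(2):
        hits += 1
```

6 * 2 = 12
`hits` takes the values: 0 → 1 → 2 → 3 → 4 → 5 → 6 → 7 → 8 → 9 → 10 → 11 → 12

Answer: 12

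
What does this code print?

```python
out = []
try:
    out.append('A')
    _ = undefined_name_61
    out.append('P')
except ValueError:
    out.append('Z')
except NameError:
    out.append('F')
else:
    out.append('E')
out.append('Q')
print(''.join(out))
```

Execution trace: 'A' (try body) → 'F' (except NameError) → 'Q' (after the try/except). Output: AFQ

Answer: AFQ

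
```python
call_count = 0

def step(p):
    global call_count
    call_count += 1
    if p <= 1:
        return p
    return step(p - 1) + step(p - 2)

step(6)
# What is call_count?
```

Calls(p) = 1 + Calls(p-1) + Calls(p-2); Calls(0)=Calls(1)=1. For p=6 this gives 25.

Answer: 25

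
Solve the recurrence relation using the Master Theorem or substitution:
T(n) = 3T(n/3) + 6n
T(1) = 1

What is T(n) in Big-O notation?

By Master Theorem: a=3, b=3, f(n)=6n. Since log_3(3) = 1 and f(n) = Θ(n^1), Case 2 applies. T(n) = O(n log n).

Answer: O(n log n)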